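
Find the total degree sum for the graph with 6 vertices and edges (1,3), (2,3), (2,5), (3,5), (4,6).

Step 1: Count edges incident to each vertex:
  deg(1) = 1 (neighbors: 3)
  deg(2) = 2 (neighbors: 3, 5)
  deg(3) = 3 (neighbors: 1, 2, 5)
  deg(4) = 1 (neighbors: 6)
  deg(5) = 2 (neighbors: 2, 3)
  deg(6) = 1 (neighbors: 4)

Step 2: Sum all degrees:
  1 + 2 + 3 + 1 + 2 + 1 = 10

Verification: sum of degrees = 2 * |E| = 2 * 5 = 10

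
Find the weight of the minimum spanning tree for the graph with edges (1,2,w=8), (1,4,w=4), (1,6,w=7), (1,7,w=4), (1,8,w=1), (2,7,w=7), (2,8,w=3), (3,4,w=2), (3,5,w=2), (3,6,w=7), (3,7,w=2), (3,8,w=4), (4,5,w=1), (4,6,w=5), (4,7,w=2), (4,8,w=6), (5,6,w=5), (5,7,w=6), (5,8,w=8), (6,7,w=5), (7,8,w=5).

Apply Kruskal's algorithm (sort edges by weight, add if no cycle):

Sorted edges by weight:
  (1,8) w=1
  (4,5) w=1
  (3,4) w=2
  (3,5) w=2
  (3,7) w=2
  (4,7) w=2
  (2,8) w=3
  (1,4) w=4
  (1,7) w=4
  (3,8) w=4
  (4,6) w=5
  (5,6) w=5
  (6,7) w=5
  (7,8) w=5
  (4,8) w=6
  (5,7) w=6
  (1,6) w=7
  (2,7) w=7
  (3,6) w=7
  (1,2) w=8
  (5,8) w=8

Add edge (1,8) w=1 -- no cycle. Running total: 1
Add edge (4,5) w=1 -- no cycle. Running total: 2
Add edge (3,4) w=2 -- no cycle. Running total: 4
Skip edge (3,5) w=2 -- would create cycle
Add edge (3,7) w=2 -- no cycle. Running total: 6
Skip edge (4,7) w=2 -- would create cycle
Add edge (2,8) w=3 -- no cycle. Running total: 9
Add edge (1,4) w=4 -- no cycle. Running total: 13
Skip edge (1,7) w=4 -- would create cycle
Skip edge (3,8) w=4 -- would create cycle
Add edge (4,6) w=5 -- no cycle. Running total: 18

MST edges: (1,8,w=1), (4,5,w=1), (3,4,w=2), (3,7,w=2), (2,8,w=3), (1,4,w=4), (4,6,w=5)
Total MST weight: 1 + 1 + 2 + 2 + 3 + 4 + 5 = 18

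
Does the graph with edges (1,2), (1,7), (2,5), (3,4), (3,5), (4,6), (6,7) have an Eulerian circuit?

Step 1: Find the degree of each vertex:
  deg(1) = 2
  deg(2) = 2
  deg(3) = 2
  deg(4) = 2
  deg(5) = 2
  deg(6) = 2
  deg(7) = 2

Step 2: Count vertices with odd degree:
  All vertices have even degree (0 odd-degree vertices)

Step 3: Apply Euler's theorem:
  - Eulerian circuit exists iff graph is connected and all vertices have even degree
  - Eulerian path exists iff graph is connected and has 0 or 2 odd-degree vertices

Graph is connected with 0 odd-degree vertices.
Both Eulerian circuit and Eulerian path exist.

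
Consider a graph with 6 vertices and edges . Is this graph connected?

Step 1: Build adjacency list from edges:
  1: (none)
  2: (none)
  3: (none)
  4: (none)
  5: (none)
  6: (none)

Step 2: Run BFS/DFS from vertex 1:
  Visited: {1}
  Reached 1 of 6 vertices

Step 3: Only 1 of 6 vertices reached. Graph is disconnected.
Connected components: {1}, {2}, {3}, {4}, {5}, {6}
Answer: No, the graph is not connected (6 components).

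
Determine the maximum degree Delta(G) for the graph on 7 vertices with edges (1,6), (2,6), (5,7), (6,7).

Step 1: Count edges incident to each vertex:
  deg(1) = 1 (neighbors: 6)
  deg(2) = 1 (neighbors: 6)
  deg(3) = 0 (neighbors: none)
  deg(4) = 0 (neighbors: none)
  deg(5) = 1 (neighbors: 7)
  deg(6) = 3 (neighbors: 1, 2, 7)
  deg(7) = 2 (neighbors: 5, 6)

Step 2: Find maximum:
  max(1, 1, 0, 0, 1, 3, 2) = 3 (vertex 6)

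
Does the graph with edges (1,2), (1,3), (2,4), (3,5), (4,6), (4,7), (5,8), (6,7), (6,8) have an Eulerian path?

Step 1: Find the degree of each vertex:
  deg(1) = 2
  deg(2) = 2
  deg(3) = 2
  deg(4) = 3
  deg(5) = 2
  deg(6) = 3
  deg(7) = 2
  deg(8) = 2

Step 2: Count vertices with odd degree:
  Odd-degree vertices: 4, 6 (2 total)

Step 3: Apply Euler's theorem:
  - Eulerian circuit exists iff graph is connected and all vertices have even degree
  - Eulerian path exists iff graph is connected and has 0 or 2 odd-degree vertices

Graph is connected with exactly 2 odd-degree vertices (4, 6).
Eulerian path exists (starting and ending at the odd-degree vertices), but no Eulerian circuit.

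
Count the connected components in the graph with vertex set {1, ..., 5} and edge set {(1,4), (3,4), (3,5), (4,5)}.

Step 1: Build adjacency list from edges:
  1: 4
  2: (none)
  3: 4, 5
  4: 1, 3, 5
  5: 3, 4

Step 2: Run BFS/DFS from vertex 1:
  Visited: {1, 4, 3, 5}
  Reached 4 of 5 vertices

Step 3: Only 4 of 5 vertices reached. Graph is disconnected.
Connected components: {1, 3, 4, 5}, {2}
Number of connected components: 2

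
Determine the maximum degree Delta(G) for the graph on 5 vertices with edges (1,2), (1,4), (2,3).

Step 1: Count edges incident to each vertex:
  deg(1) = 2 (neighbors: 2, 4)
  deg(2) = 2 (neighbors: 1, 3)
  deg(3) = 1 (neighbors: 2)
  deg(4) = 1 (neighbors: 1)
  deg(5) = 0 (neighbors: none)

Step 2: Find maximum:
  max(2, 2, 1, 1, 0) = 2 (vertex 1)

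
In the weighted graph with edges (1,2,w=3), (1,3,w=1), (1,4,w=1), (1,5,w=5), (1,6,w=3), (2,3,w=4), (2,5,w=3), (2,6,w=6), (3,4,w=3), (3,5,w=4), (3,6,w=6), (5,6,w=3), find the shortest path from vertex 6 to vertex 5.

Step 1: Build adjacency list with weights:
  1: 2(w=3), 3(w=1), 4(w=1), 5(w=5), 6(w=3)
  2: 1(w=3), 3(w=4), 5(w=3), 6(w=6)
  3: 1(w=1), 2(w=4), 4(w=3), 5(w=4), 6(w=6)
  4: 1(w=1), 3(w=3)
  5: 1(w=5), 2(w=3), 3(w=4), 6(w=3)
  6: 1(w=3), 2(w=6), 3(w=6), 5(w=3)

Step 2: Apply Dijkstra's algorithm from vertex 6:
  Visit vertex 6 (distance=0)
    Update dist[1] = 3
    Update dist[2] = 6
    Update dist[3] = 6
    Update dist[5] = 3
  Visit vertex 1 (distance=3)
    Update dist[3] = 4
    Update dist[4] = 4
  Visit vertex 5 (distance=3)

Step 3: Shortest path: 6 -> 5
Total weight: 3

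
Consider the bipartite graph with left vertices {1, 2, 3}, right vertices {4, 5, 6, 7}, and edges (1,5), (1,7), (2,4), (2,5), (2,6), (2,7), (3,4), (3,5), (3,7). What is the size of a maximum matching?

Step 1: List the neighbors of each left vertex:
  1: 5, 7
  2: 4, 5, 6, 7
  3: 4, 5, 7

Step 2: Greedily match left vertices, then look for augmenting paths:
  Match 1 -- 5
  Match 2 -- 4
  Match 3 -- 7
  No augmenting path remains.

Step 3: Verify this is maximum:
  Matching size 3 = min(|L|, |R|) = min(3, 4), which is an upper bound, so this matching is maximum.

Maximum matching: {(1,5), (2,4), (3,7)}
Size: 3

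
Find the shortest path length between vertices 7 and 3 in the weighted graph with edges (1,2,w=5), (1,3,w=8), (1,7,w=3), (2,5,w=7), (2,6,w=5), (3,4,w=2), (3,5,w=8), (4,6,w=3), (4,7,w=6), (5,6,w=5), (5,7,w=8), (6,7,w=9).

Step 1: Build adjacency list with weights:
  1: 2(w=5), 3(w=8), 7(w=3)
  2: 1(w=5), 5(w=7), 6(w=5)
  3: 1(w=8), 4(w=2), 5(w=8)
  4: 3(w=2), 6(w=3), 7(w=6)
  5: 2(w=7), 3(w=8), 6(w=5), 7(w=8)
  6: 2(w=5), 4(w=3), 5(w=5), 7(w=9)
  7: 1(w=3), 4(w=6), 5(w=8), 6(w=9)

Step 2: Apply Dijkstra's algorithm from vertex 7:
  Visit vertex 7 (distance=0)
    Update dist[1] = 3
    Update dist[4] = 6
    Update dist[5] = 8
    Update dist[6] = 9
  Visit vertex 1 (distance=3)
    Update dist[2] = 8
    Update dist[3] = 11
  Visit vertex 4 (distance=6)
    Update dist[3] = 8
  Visit vertex 2 (distance=8)
  Visit vertex 3 (distance=8)

Step 3: Shortest path: 7 -> 4 -> 3
Total weight: 6 + 2 = 8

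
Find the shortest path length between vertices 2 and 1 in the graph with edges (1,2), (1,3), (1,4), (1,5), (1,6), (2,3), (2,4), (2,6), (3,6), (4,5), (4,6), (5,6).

Step 1: Build adjacency list:
  1: 2, 3, 4, 5, 6
  2: 1, 3, 4, 6
  3: 1, 2, 6
  4: 1, 2, 5, 6
  5: 1, 4, 6
  6: 1, 2, 3, 4, 5

Step 2: BFS from vertex 2 to find shortest path to 1:
  vertex 1 reached at distance 1

Step 3: Shortest path: 2 -> 1
Path length: 1 edge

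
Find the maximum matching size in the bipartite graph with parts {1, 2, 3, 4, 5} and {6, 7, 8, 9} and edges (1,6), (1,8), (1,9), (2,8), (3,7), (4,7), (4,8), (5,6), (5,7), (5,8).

Step 1: List the neighbors of each left vertex:
  1: 6, 8, 9
  2: 8
  3: 7
  4: 7, 8
  5: 6, 7, 8

Step 2: Greedily match left vertices, then look for augmenting paths:
  Match 1 -- 9
  Match 2 -- 8
  Match 3 -- 7
  Match 5 -- 6
  No augmenting path remains.

Step 3: Verify this is maximum:
  Matching size 4 = min(|L|, |R|) = min(5, 4), which is an upper bound, so this matching is maximum.

Maximum matching: {(1,9), (2,8), (3,7), (5,6)}
Size: 4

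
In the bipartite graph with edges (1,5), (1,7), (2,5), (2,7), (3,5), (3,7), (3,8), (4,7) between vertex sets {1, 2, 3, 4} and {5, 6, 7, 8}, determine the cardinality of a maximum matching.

Step 1: List the neighbors of each left vertex:
  1: 5, 7
  2: 5, 7
  3: 5, 7, 8
  4: 7

Step 2: Greedily match left vertices, then look for augmenting paths:
  Match 1 -- 5
  Match 2 -- 7
  Match 3 -- 8
  No augmenting path remains.

Step 3: Verify this is maximum:
  Matching has size 3. The vertex set {3, 5, 7} covers every edge and has size 3; any matching has at most one edge per cover vertex, so 3 is maximum (König's theorem).

Maximum matching: {(1,5), (2,7), (3,8)}
Size: 3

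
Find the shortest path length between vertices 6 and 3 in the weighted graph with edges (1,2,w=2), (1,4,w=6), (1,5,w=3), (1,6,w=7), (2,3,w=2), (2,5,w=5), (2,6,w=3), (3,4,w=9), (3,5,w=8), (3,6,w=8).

Step 1: Build adjacency list with weights:
  1: 2(w=2), 4(w=6), 5(w=3), 6(w=7)
  2: 1(w=2), 3(w=2), 5(w=5), 6(w=3)
  3: 2(w=2), 4(w=9), 5(w=8), 6(w=8)
  4: 1(w=6), 3(w=9)
  5: 1(w=3), 2(w=5), 3(w=8)
  6: 1(w=7), 2(w=3), 3(w=8)

Step 2: Apply Dijkstra's algorithm from vertex 6:
  Visit vertex 6 (distance=0)
    Update dist[1] = 7
    Update dist[2] = 3
    Update dist[3] = 8
  Visit vertex 2 (distance=3)
    Update dist[1] = 5
    Update dist[3] = 5
    Update dist[5] = 8
  Visit vertex 1 (distance=5)
    Update dist[4] = 11
  Visit vertex 3 (distance=5)

Step 3: Shortest path: 6 -> 2 -> 3
Total weight: 3 + 2 = 5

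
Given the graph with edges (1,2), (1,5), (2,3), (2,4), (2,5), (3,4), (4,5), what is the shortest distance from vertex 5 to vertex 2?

Step 1: Build adjacency list:
  1: 2, 5
  2: 1, 3, 4, 5
  3: 2, 4
  4: 2, 3, 5
  5: 1, 2, 4

Step 2: BFS from vertex 5 to find shortest path to 2:
  vertex 1 reached at distance 1
  vertex 2 reached at distance 1

Step 3: Shortest path: 5 -> 2
Path length: 1 edge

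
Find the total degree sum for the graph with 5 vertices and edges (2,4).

Step 1: Count edges incident to each vertex:
  deg(1) = 0 (neighbors: none)
  deg(2) = 1 (neighbors: 4)
  deg(3) = 0 (neighbors: none)
  deg(4) = 1 (neighbors: 2)
  deg(5) = 0 (neighbors: none)

Step 2: Sum all degrees:
  0 + 1 + 0 + 1 + 0 = 2

Verification: sum of degrees = 2 * |E| = 2 * 1 = 2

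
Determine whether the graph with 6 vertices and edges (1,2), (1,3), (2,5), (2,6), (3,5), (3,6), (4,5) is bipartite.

Step 1: Attempt 2-coloring using BFS:
  Start at vertex 1, assign color 0
  Color vertex 2 with color 1 (neighbor of 1)
  Color vertex 3 with color 1 (neighbor of 1)
  Color vertex 5 with color 0 (neighbor of 2)
  Color vertex 6 with color 0 (neighbor of 2)
  Color vertex 4 with color 1 (neighbor of 5)

Step 2: 2-coloring succeeded. No conflicts found.
  Set A (color 0): {1, 5, 6}
  Set B (color 1): {2, 3, 4}

The graph is bipartite with partition {1, 5, 6}, {2, 3, 4}.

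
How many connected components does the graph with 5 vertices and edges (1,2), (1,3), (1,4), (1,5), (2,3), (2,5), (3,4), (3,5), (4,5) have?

Step 1: Build adjacency list from edges:
  1: 2, 3, 4, 5
  2: 1, 3, 5
  3: 1, 2, 4, 5
  4: 1, 3, 5
  5: 1, 2, 3, 4

Step 2: Run BFS/DFS from vertex 1:
  Visited: {1, 2, 3, 4, 5}
  Reached 5 of 5 vertices

Step 3: All 5 vertices reached from vertex 1, so the graph is connected.
Number of connected components: 1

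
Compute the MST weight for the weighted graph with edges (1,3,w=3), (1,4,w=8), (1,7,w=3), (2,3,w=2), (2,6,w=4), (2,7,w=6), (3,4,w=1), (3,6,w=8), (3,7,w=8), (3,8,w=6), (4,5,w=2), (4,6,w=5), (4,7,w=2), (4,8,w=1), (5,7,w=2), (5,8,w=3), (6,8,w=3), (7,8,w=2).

Apply Kruskal's algorithm (sort edges by weight, add if no cycle):

Sorted edges by weight:
  (3,4) w=1
  (4,8) w=1
  (2,3) w=2
  (4,5) w=2
  (4,7) w=2
  (5,7) w=2
  (7,8) w=2
  (1,7) w=3
  (1,3) w=3
  (5,8) w=3
  (6,8) w=3
  (2,6) w=4
  (4,6) w=5
  (2,7) w=6
  (3,8) w=6
  (1,4) w=8
  (3,6) w=8
  (3,7) w=8

Add edge (3,4) w=1 -- no cycle. Running total: 1
Add edge (4,8) w=1 -- no cycle. Running total: 2
Add edge (2,3) w=2 -- no cycle. Running total: 4
Add edge (4,5) w=2 -- no cycle. Running total: 6
Add edge (4,7) w=2 -- no cycle. Running total: 8
Skip edge (5,7) w=2 -- would create cycle
Skip edge (7,8) w=2 -- would create cycle
Add edge (1,7) w=3 -- no cycle. Running total: 11
Skip edge (1,3) w=3 -- would create cycle
Skip edge (5,8) w=3 -- would create cycle
Add edge (6,8) w=3 -- no cycle. Running total: 14

MST edges: (3,4,w=1), (4,8,w=1), (2,3,w=2), (4,5,w=2), (4,7,w=2), (1,7,w=3), (6,8,w=3)
Total MST weight: 1 + 1 + 2 + 2 + 2 + 3 + 3 = 14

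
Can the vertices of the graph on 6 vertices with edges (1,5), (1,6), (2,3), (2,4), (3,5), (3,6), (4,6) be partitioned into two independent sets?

Step 1: Attempt 2-coloring using BFS:
  Start at vertex 1, assign color 0
  Color vertex 5 with color 1 (neighbor of 1)
  Color vertex 6 with color 1 (neighbor of 1)
  Color vertex 3 with color 0 (neighbor of 5)
  Color vertex 4 with color 0 (neighbor of 6)
  Color vertex 2 with color 1 (neighbor of 3)

Step 2: 2-coloring succeeded. No conflicts found.
  Set A (color 0): {1, 3, 4}
  Set B (color 1): {2, 5, 6}

The graph is bipartite with partition {1, 3, 4}, {2, 5, 6}.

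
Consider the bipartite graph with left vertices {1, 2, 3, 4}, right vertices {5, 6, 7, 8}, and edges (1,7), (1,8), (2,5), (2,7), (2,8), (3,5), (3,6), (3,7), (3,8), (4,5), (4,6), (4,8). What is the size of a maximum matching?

Step 1: List the neighbors of each left vertex:
  1: 7, 8
  2: 5, 7, 8
  3: 5, 6, 7, 8
  4: 5, 6, 8

Step 2: Greedily match left vertices, then look for augmenting paths:
  Match 1 -- 7
  Match 2 -- 5
  Match 3 -- 6
  Match 4 -- 8
  No augmenting path remains.

Step 3: Verify this is maximum:
  Matching size 4 = min(|L|, |R|) = min(4, 4), which is an upper bound, so this matching is maximum.

Maximum matching: {(1,7), (2,5), (3,6), (4,8)}
Size: 4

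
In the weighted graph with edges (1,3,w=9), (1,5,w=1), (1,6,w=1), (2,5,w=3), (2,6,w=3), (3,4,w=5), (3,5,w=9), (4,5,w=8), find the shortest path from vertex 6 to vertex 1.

Step 1: Build adjacency list with weights:
  1: 3(w=9), 5(w=1), 6(w=1)
  2: 5(w=3), 6(w=3)
  3: 1(w=9), 4(w=5), 5(w=9)
  4: 3(w=5), 5(w=8)
  5: 1(w=1), 2(w=3), 3(w=9), 4(w=8)
  6: 1(w=1), 2(w=3)

Step 2: Apply Dijkstra's algorithm from vertex 6:
  Visit vertex 6 (distance=0)
    Update dist[1] = 1
    Update dist[2] = 3
  Visit vertex 1 (distance=1)
    Update dist[3] = 10
    Update dist[5] = 2

Step 3: Shortest path: 6 -> 1
Total weight: 1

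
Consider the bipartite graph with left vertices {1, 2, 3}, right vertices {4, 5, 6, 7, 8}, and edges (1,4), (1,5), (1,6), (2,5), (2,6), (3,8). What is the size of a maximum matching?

Step 1: List the neighbors of each left vertex:
  1: 4, 5, 6
  2: 5, 6
  3: 8

Step 2: Greedily match left vertices, then look for augmenting paths:
  Match 1 -- 4
  Match 2 -- 5
  Match 3 -- 8
  No augmenting path remains.

Step 3: Verify this is maximum:
  Matching size 3 = min(|L|, |R|) = min(3, 5), which is an upper bound, so this matching is maximum.

Maximum matching: {(1,4), (2,5), (3,8)}
Size: 3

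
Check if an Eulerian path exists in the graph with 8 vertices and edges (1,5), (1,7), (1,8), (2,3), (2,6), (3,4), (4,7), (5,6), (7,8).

Step 1: Find the degree of each vertex:
  deg(1) = 3
  deg(2) = 2
  deg(3) = 2
  deg(4) = 2
  deg(5) = 2
  deg(6) = 2
  deg(7) = 3
  deg(8) = 2

Step 2: Count vertices with odd degree:
  Odd-degree vertices: 1, 7 (2 total)

Step 3: Apply Euler's theorem:
  - Eulerian circuit exists iff graph is connected and all vertices have even degree
  - Eulerian path exists iff graph is connected and has 0 or 2 odd-degree vertices

Graph is connected with exactly 2 odd-degree vertices (1, 7).
Eulerian path exists (starting and ending at the odd-degree vertices), but no Eulerian circuit.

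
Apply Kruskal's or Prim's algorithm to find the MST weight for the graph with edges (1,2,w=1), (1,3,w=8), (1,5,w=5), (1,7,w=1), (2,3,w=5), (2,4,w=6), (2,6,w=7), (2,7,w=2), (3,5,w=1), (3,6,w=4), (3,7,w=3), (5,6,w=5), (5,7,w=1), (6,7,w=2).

Apply Kruskal's algorithm (sort edges by weight, add if no cycle):

Sorted edges by weight:
  (1,7) w=1
  (1,2) w=1
  (3,5) w=1
  (5,7) w=1
  (2,7) w=2
  (6,7) w=2
  (3,7) w=3
  (3,6) w=4
  (1,5) w=5
  (2,3) w=5
  (5,6) w=5
  (2,4) w=6
  (2,6) w=7
  (1,3) w=8

Add edge (1,7) w=1 -- no cycle. Running total: 1
Add edge (1,2) w=1 -- no cycle. Running total: 2
Add edge (3,5) w=1 -- no cycle. Running total: 3
Add edge (5,7) w=1 -- no cycle. Running total: 4
Skip edge (2,7) w=2 -- would create cycle
Add edge (6,7) w=2 -- no cycle. Running total: 6
Skip edge (3,7) w=3 -- would create cycle
Skip edge (3,6) w=4 -- would create cycle
Skip edge (1,5) w=5 -- would create cycle
Skip edge (2,3) w=5 -- would create cycle
Skip edge (5,6) w=5 -- would create cycle
Add edge (2,4) w=6 -- no cycle. Running total: 12

MST edges: (1,7,w=1), (1,2,w=1), (3,5,w=1), (5,7,w=1), (6,7,w=2), (2,4,w=6)
Total MST weight: 1 + 1 + 1 + 1 + 2 + 6 = 12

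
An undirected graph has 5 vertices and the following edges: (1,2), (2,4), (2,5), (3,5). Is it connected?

Step 1: Build adjacency list from edges:
  1: 2
  2: 1, 4, 5
  3: 5
  4: 2
  5: 2, 3

Step 2: Run BFS/DFS from vertex 1:
  Visited: {1, 2, 4, 5, 3}
  Reached 5 of 5 vertices

Step 3: All 5 vertices reached from vertex 1, so the graph is connected.
Answer: Yes, the graph is connected.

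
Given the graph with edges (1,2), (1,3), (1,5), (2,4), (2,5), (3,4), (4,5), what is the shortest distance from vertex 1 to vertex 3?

Step 1: Build adjacency list:
  1: 2, 3, 5
  2: 1, 4, 5
  3: 1, 4
  4: 2, 3, 5
  5: 1, 2, 4

Step 2: BFS from vertex 1 to find shortest path to 3:
  vertex 2 reached at distance 1
  vertex 3 reached at distance 1

Step 3: Shortest path: 1 -> 3
Path length: 1 edge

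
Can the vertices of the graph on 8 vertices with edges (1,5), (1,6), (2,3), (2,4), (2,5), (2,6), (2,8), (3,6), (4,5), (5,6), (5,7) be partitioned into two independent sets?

Step 1: Attempt 2-coloring using BFS:
  Start at vertex 1, assign color 0
  Color vertex 5 with color 1 (neighbor of 1)
  Color vertex 6 with color 1 (neighbor of 1)
  Color vertex 2 with color 0 (neighbor of 5)
  Color vertex 4 with color 0 (neighbor of 5)

Step 2: Conflict found! Vertices 5 and 6 are adjacent but have the same color.
This means the graph contains an odd cycle.

The graph is NOT bipartite.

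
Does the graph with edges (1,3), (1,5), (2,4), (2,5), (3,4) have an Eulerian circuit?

Step 1: Find the degree of each vertex:
  deg(1) = 2
  deg(2) = 2
  deg(3) = 2
  deg(4) = 2
  deg(5) = 2

Step 2: Count vertices with odd degree:
  All vertices have even degree (0 odd-degree vertices)

Step 3: Apply Euler's theorem:
  - Eulerian circuit exists iff graph is connected and all vertices have even degree
  - Eulerian path exists iff graph is connected and has 0 or 2 odd-degree vertices

Graph is connected with 0 odd-degree vertices.
Both Eulerian circuit and Eulerian path exist.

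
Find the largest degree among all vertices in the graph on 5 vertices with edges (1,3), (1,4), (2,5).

Step 1: Count edges incident to each vertex:
  deg(1) = 2 (neighbors: 3, 4)
  deg(2) = 1 (neighbors: 5)
  deg(3) = 1 (neighbors: 1)
  deg(4) = 1 (neighbors: 1)
  deg(5) = 1 (neighbors: 2)

Step 2: Find maximum:
  max(2, 1, 1, 1, 1) = 2 (vertex 1)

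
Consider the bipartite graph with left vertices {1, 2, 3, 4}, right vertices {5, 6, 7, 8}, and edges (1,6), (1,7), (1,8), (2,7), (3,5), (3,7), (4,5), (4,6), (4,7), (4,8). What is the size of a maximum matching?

Step 1: List the neighbors of each left vertex:
  1: 6, 7, 8
  2: 7
  3: 5, 7
  4: 5, 6, 7, 8

Step 2: Greedily match left vertices, then look for augmenting paths:
  Match 1 -- 6
  Match 2 -- 7
  Match 3 -- 5
  Match 4 -- 8
  No augmenting path remains.

Step 3: Verify this is maximum:
  Matching size 4 = min(|L|, |R|) = min(4, 4), which is an upper bound, so this matching is maximum.

Maximum matching: {(1,6), (2,7), (3,5), (4,8)}
Size: 4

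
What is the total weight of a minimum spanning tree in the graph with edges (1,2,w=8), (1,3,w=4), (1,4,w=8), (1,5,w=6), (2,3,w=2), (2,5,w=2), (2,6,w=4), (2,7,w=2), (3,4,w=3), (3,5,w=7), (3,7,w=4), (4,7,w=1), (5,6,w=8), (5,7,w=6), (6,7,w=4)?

Apply Kruskal's algorithm (sort edges by weight, add if no cycle):

Sorted edges by weight:
  (4,7) w=1
  (2,7) w=2
  (2,3) w=2
  (2,5) w=2
  (3,4) w=3
  (1,3) w=4
  (2,6) w=4
  (3,7) w=4
  (6,7) w=4
  (1,5) w=6
  (5,7) w=6
  (3,5) w=7
  (1,4) w=8
  (1,2) w=8
  (5,6) w=8

Add edge (4,7) w=1 -- no cycle. Running total: 1
Add edge (2,7) w=2 -- no cycle. Running total: 3
Add edge (2,3) w=2 -- no cycle. Running total: 5
Add edge (2,5) w=2 -- no cycle. Running total: 7
Skip edge (3,4) w=3 -- would create cycle
Add edge (1,3) w=4 -- no cycle. Running total: 11
Add edge (2,6) w=4 -- no cycle. Running total: 15

MST edges: (4,7,w=1), (2,7,w=2), (2,3,w=2), (2,5,w=2), (1,3,w=4), (2,6,w=4)
Total MST weight: 1 + 2 + 2 + 2 + 4 + 4 = 15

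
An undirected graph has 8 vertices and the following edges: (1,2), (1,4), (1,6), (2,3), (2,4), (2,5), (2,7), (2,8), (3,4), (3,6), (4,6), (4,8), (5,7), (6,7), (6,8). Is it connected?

Step 1: Build adjacency list from edges:
  1: 2, 4, 6
  2: 1, 3, 4, 5, 7, 8
  3: 2, 4, 6
  4: 1, 2, 3, 6, 8
  5: 2, 7
  6: 1, 3, 4, 7, 8
  7: 2, 5, 6
  8: 2, 4, 6

Step 2: Run BFS/DFS from vertex 1:
  Visited: {1, 2, 4, 6, 3, 5, 7, 8}
  Reached 8 of 8 vertices

Step 3: All 8 vertices reached from vertex 1, so the graph is connected.
Answer: Yes, the graph is connected.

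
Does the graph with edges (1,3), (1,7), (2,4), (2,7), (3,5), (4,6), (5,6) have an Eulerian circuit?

Step 1: Find the degree of each vertex:
  deg(1) = 2
  deg(2) = 2
  deg(3) = 2
  deg(4) = 2
  deg(5) = 2
  deg(6) = 2
  deg(7) = 2

Step 2: Count vertices with odd degree:
  All vertices have even degree (0 odd-degree vertices)

Step 3: Apply Euler's theorem:
  - Eulerian circuit exists iff graph is connected and all vertices have even degree
  - Eulerian path exists iff graph is connected and has 0 or 2 odd-degree vertices

Graph is connected with 0 odd-degree vertices.
Both Eulerian circuit and Eulerian path exist.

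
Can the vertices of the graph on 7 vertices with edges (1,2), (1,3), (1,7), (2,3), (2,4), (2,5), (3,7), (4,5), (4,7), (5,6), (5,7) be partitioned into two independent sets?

Step 1: Attempt 2-coloring using BFS:
  Start at vertex 1, assign color 0
  Color vertex 2 with color 1 (neighbor of 1)
  Color vertex 3 with color 1 (neighbor of 1)
  Color vertex 7 with color 1 (neighbor of 1)

Step 2: Conflict found! Vertices 2 and 3 are adjacent but have the same color.
This means the graph contains an odd cycle.

The graph is NOT bipartite.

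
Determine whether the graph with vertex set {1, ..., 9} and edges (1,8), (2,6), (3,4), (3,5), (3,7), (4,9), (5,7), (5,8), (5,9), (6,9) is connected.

Step 1: Build adjacency list from edges:
  1: 8
  2: 6
  3: 4, 5, 7
  4: 3, 9
  5: 3, 7, 8, 9
  6: 2, 9
  7: 3, 5
  8: 1, 5
  9: 4, 5, 6

Step 2: Run BFS/DFS from vertex 1:
  Visited: {1, 8, 5, 3, 7, 9, 4, 6, 2}
  Reached 9 of 9 vertices

Step 3: All 9 vertices reached from vertex 1, so the graph is connected.
Answer: Yes, the graph is connected.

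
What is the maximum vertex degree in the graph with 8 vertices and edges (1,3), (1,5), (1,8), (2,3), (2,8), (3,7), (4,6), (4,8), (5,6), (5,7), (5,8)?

Step 1: Count edges incident to each vertex:
  deg(1) = 3 (neighbors: 3, 5, 8)
  deg(2) = 2 (neighbors: 3, 8)
  deg(3) = 3 (neighbors: 1, 2, 7)
  deg(4) = 2 (neighbors: 6, 8)
  deg(5) = 4 (neighbors: 1, 6, 7, 8)
  deg(6) = 2 (neighbors: 4, 5)
  deg(7) = 2 (neighbors: 3, 5)
  deg(8) = 4 (neighbors: 1, 2, 4, 5)

Step 2: Find maximum:
  max(3, 2, 3, 2, 4, 2, 2, 4) = 4 (vertex 5)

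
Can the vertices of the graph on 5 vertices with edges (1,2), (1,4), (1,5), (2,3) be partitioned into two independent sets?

Step 1: Attempt 2-coloring using BFS:
  Start at vertex 1, assign color 0
  Color vertex 2 with color 1 (neighbor of 1)
  Color vertex 4 with color 1 (neighbor of 1)
  Color vertex 5 with color 1 (neighbor of 1)
  Color vertex 3 with color 0 (neighbor of 2)

Step 2: 2-coloring succeeded. No conflicts found.
  Set A (color 0): {1, 3}
  Set B (color 1): {2, 4, 5}

The graph is bipartite with partition {1, 3}, {2, 4, 5}.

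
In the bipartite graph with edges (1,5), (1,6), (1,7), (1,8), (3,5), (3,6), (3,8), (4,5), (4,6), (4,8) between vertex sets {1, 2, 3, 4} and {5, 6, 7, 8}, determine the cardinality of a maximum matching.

Step 1: List the neighbors of each left vertex:
  1: 5, 6, 7, 8
  2: (none)
  3: 5, 6, 8
  4: 5, 6, 8

Step 2: Greedily match left vertices, then look for augmenting paths:
  Match 1 -- 5
  Match 3 -- 6
  Match 4 -- 8
  No augmenting path remains.

Step 3: Verify this is maximum:
  Matching has size 3. The vertex set {1, 3, 4} covers every edge and has size 3; any matching has at most one edge per cover vertex, so 3 is maximum (König's theorem).

Maximum matching: {(1,5), (3,6), (4,8)}
Size: 3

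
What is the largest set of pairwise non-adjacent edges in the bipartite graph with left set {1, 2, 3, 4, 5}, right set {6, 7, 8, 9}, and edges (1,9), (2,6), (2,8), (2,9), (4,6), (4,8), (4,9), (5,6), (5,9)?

Step 1: List the neighbors of each left vertex:
  1: 9
  2: 6, 8, 9
  3: (none)
  4: 6, 8, 9
  5: 6, 9

Step 2: Greedily match left vertices, then look for augmenting paths:
  Match 1 -- 9
  Match 2 -- 6
  Match 4 -- 8
  No augmenting path remains.

Step 3: Verify this is maximum:
  Matching has size 3. The vertex set {6, 8, 9} covers every edge and has size 3; any matching has at most one edge per cover vertex, so 3 is maximum (König's theorem).

Maximum matching: {(1,9), (2,6), (4,8)}
Size: 3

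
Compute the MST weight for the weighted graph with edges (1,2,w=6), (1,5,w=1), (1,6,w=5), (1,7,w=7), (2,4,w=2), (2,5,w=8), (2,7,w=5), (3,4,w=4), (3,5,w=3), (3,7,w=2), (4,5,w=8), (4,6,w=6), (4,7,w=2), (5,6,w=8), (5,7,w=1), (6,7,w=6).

Apply Kruskal's algorithm (sort edges by weight, add if no cycle):

Sorted edges by weight:
  (1,5) w=1
  (5,7) w=1
  (2,4) w=2
  (3,7) w=2
  (4,7) w=2
  (3,5) w=3
  (3,4) w=4
  (1,6) w=5
  (2,7) w=5
  (1,2) w=6
  (4,6) w=6
  (6,7) w=6
  (1,7) w=7
  (2,5) w=8
  (4,5) w=8
  (5,6) w=8

Add edge (1,5) w=1 -- no cycle. Running total: 1
Add edge (5,7) w=1 -- no cycle. Running total: 2
Add edge (2,4) w=2 -- no cycle. Running total: 4
Add edge (3,7) w=2 -- no cycle. Running total: 6
Add edge (4,7) w=2 -- no cycle. Running total: 8
Skip edge (3,5) w=3 -- would create cycle
Skip edge (3,4) w=4 -- would create cycle
Add edge (1,6) w=5 -- no cycle. Running total: 13

MST edges: (1,5,w=1), (5,7,w=1), (2,4,w=2), (3,7,w=2), (4,7,w=2), (1,6,w=5)
Total MST weight: 1 + 1 + 2 + 2 + 2 + 5 = 13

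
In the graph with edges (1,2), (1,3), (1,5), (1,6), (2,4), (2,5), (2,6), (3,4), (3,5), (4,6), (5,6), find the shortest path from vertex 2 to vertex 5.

Step 1: Build adjacency list:
  1: 2, 3, 5, 6
  2: 1, 4, 5, 6
  3: 1, 4, 5
  4: 2, 3, 6
  5: 1, 2, 3, 6
  6: 1, 2, 4, 5

Step 2: BFS from vertex 2 to find shortest path to 5:
  vertex 1 reached at distance 1
  vertex 4 reached at distance 1
  vertex 5 reached at distance 1

Step 3: Shortest path: 2 -> 5
Path length: 1 edge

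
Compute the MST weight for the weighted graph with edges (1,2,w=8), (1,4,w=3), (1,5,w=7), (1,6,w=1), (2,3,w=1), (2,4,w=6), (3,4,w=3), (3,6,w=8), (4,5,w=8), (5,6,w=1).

Apply Kruskal's algorithm (sort edges by weight, add if no cycle):

Sorted edges by weight:
  (1,6) w=1
  (2,3) w=1
  (5,6) w=1
  (1,4) w=3
  (3,4) w=3
  (2,4) w=6
  (1,5) w=7
  (1,2) w=8
  (3,6) w=8
  (4,5) w=8

Add edge (1,6) w=1 -- no cycle. Running total: 1
Add edge (2,3) w=1 -- no cycle. Running total: 2
Add edge (5,6) w=1 -- no cycle. Running total: 3
Add edge (1,4) w=3 -- no cycle. Running total: 6
Add edge (3,4) w=3 -- no cycle. Running total: 9

MST edges: (1,6,w=1), (2,3,w=1), (5,6,w=1), (1,4,w=3), (3,4,w=3)
Total MST weight: 1 + 1 + 1 + 3 + 3 = 9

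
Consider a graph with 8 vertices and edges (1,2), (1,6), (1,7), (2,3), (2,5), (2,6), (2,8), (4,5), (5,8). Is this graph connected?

Step 1: Build adjacency list from edges:
  1: 2, 6, 7
  2: 1, 3, 5, 6, 8
  3: 2
  4: 5
  5: 2, 4, 8
  6: 1, 2
  7: 1
  8: 2, 5

Step 2: Run BFS/DFS from vertex 1:
  Visited: {1, 2, 6, 7, 3, 5, 8, 4}
  Reached 8 of 8 vertices

Step 3: All 8 vertices reached from vertex 1, so the graph is connected.
Answer: Yes, the graph is connected.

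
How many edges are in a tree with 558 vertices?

A tree on n vertices always has exactly n - 1 edges.
For n = 558: edges = 558 - 1 = 557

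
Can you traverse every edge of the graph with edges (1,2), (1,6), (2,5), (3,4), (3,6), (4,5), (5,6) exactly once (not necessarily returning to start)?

Step 1: Find the degree of each vertex:
  deg(1) = 2
  deg(2) = 2
  deg(3) = 2
  deg(4) = 2
  deg(5) = 3
  deg(6) = 3

Step 2: Count vertices with odd degree:
  Odd-degree vertices: 5, 6 (2 total)

Step 3: Apply Euler's theorem:
  - Eulerian circuit exists iff graph is connected and all vertices have even degree
  - Eulerian path exists iff graph is connected and has 0 or 2 odd-degree vertices

Graph is connected with exactly 2 odd-degree vertices (5, 6).
Eulerian path exists (starting and ending at the odd-degree vertices), but no Eulerian circuit.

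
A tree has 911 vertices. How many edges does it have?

A tree on n vertices always has exactly n - 1 edges.
For n = 911: edges = 911 - 1 = 910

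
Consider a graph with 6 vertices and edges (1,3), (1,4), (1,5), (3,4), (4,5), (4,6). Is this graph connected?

Step 1: Build adjacency list from edges:
  1: 3, 4, 5
  2: (none)
  3: 1, 4
  4: 1, 3, 5, 6
  5: 1, 4
  6: 4

Step 2: Run BFS/DFS from vertex 1:
  Visited: {1, 3, 4, 5, 6}
  Reached 5 of 6 vertices

Step 3: Only 5 of 6 vertices reached. Graph is disconnected.
Connected components: {1, 3, 4, 5, 6}, {2}
Answer: No, the graph is not connected (2 components).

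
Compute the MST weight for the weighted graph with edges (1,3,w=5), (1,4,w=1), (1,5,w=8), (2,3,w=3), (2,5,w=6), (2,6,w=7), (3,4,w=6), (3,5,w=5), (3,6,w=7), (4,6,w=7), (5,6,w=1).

Apply Kruskal's algorithm (sort edges by weight, add if no cycle):

Sorted edges by weight:
  (1,4) w=1
  (5,6) w=1
  (2,3) w=3
  (1,3) w=5
  (3,5) w=5
  (2,5) w=6
  (3,4) w=6
  (2,6) w=7
  (3,6) w=7
  (4,6) w=7
  (1,5) w=8

Add edge (1,4) w=1 -- no cycle. Running total: 1
Add edge (5,6) w=1 -- no cycle. Running total: 2
Add edge (2,3) w=3 -- no cycle. Running total: 5
Add edge (1,3) w=5 -- no cycle. Running total: 10
Add edge (3,5) w=5 -- no cycle. Running total: 15

MST edges: (1,4,w=1), (5,6,w=1), (2,3,w=3), (1,3,w=5), (3,5,w=5)
Total MST weight: 1 + 1 + 3 + 5 + 5 = 15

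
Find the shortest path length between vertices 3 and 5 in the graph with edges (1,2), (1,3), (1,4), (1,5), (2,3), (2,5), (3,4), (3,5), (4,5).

Step 1: Build adjacency list:
  1: 2, 3, 4, 5
  2: 1, 3, 5
  3: 1, 2, 4, 5
  4: 1, 3, 5
  5: 1, 2, 3, 4

Step 2: BFS from vertex 3 to find shortest path to 5:
  vertex 1 reached at distance 1
  vertex 2 reached at distance 1
  vertex 4 reached at distance 1
  vertex 5 reached at distance 1

Step 3: Shortest path: 3 -> 5
Path length: 1 edge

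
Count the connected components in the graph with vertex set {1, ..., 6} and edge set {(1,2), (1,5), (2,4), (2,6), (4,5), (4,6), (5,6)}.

Step 1: Build adjacency list from edges:
  1: 2, 5
  2: 1, 4, 6
  3: (none)
  4: 2, 5, 6
  5: 1, 4, 6
  6: 2, 4, 5

Step 2: Run BFS/DFS from vertex 1:
  Visited: {1, 2, 5, 4, 6}
  Reached 5 of 6 vertices

Step 3: Only 5 of 6 vertices reached. Graph is disconnected.
Connected components: {1, 2, 4, 5, 6}, {3}
Number of connected components: 2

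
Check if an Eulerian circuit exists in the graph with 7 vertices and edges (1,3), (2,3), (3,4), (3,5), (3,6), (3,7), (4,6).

Step 1: Find the degree of each vertex:
  deg(1) = 1
  deg(2) = 1
  deg(3) = 6
  deg(4) = 2
  deg(5) = 1
  deg(6) = 2
  deg(7) = 1

Step 2: Count vertices with odd degree:
  Odd-degree vertices: 1, 2, 5, 7 (4 total)

Step 3: Apply Euler's theorem:
  - Eulerian circuit exists iff graph is connected and all vertices have even degree
  - Eulerian path exists iff graph is connected and has 0 or 2 odd-degree vertices

Graph has 4 odd-degree vertices (need 0 or 2).
Neither Eulerian path nor Eulerian circuit exists.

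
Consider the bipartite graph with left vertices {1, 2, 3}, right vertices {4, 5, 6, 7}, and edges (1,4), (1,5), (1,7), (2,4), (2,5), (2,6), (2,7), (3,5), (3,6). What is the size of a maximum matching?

Step 1: List the neighbors of each left vertex:
  1: 4, 5, 7
  2: 4, 5, 6, 7
  3: 5, 6

Step 2: Greedily match left vertices, then look for augmenting paths:
  Match 1 -- 4
  Match 2 -- 5
  Match 3 -- 6
  No augmenting path remains.

Step 3: Verify this is maximum:
  Matching size 3 = min(|L|, |R|) = min(3, 4), which is an upper bound, so this matching is maximum.

Maximum matching: {(1,4), (2,5), (3,6)}
Size: 3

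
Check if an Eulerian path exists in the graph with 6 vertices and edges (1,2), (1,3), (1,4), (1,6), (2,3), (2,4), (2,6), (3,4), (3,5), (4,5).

Step 1: Find the degree of each vertex:
  deg(1) = 4
  deg(2) = 4
  deg(3) = 4
  deg(4) = 4
  deg(5) = 2
  deg(6) = 2

Step 2: Count vertices with odd degree:
  All vertices have even degree (0 odd-degree vertices)

Step 3: Apply Euler's theorem:
  - Eulerian circuit exists iff graph is connected and all vertices have even degree
  - Eulerian path exists iff graph is connected and has 0 or 2 odd-degree vertices

Graph is connected with 0 odd-degree vertices.
Both Eulerian circuit and Eulerian path exist.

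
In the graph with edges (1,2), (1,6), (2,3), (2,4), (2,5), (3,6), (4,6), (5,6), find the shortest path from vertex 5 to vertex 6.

Step 1: Build adjacency list:
  1: 2, 6
  2: 1, 3, 4, 5
  3: 2, 6
  4: 2, 6
  5: 2, 6
  6: 1, 3, 4, 5

Step 2: BFS from vertex 5 to find shortest path to 6:
  vertex 2 reached at distance 1
  vertex 6 reached at distance 1

Step 3: Shortest path: 5 -> 6
Path length: 1 edge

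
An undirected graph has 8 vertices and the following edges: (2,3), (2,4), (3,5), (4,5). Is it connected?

Step 1: Build adjacency list from edges:
  1: (none)
  2: 3, 4
  3: 2, 5
  4: 2, 5
  5: 3, 4
  6: (none)
  7: (none)
  8: (none)

Step 2: Run BFS/DFS from vertex 1:
  Visited: {1}
  Reached 1 of 8 vertices

Step 3: Only 1 of 8 vertices reached. Graph is disconnected.
Connected components: {1}, {2, 3, 4, 5}, {6}, {7}, {8}
Answer: No, the graph is not connected (5 components).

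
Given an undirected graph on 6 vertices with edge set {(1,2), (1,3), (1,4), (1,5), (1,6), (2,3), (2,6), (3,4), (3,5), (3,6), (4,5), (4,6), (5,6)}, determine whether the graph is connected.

Step 1: Build adjacency list from edges:
  1: 2, 3, 4, 5, 6
  2: 1, 3, 6
  3: 1, 2, 4, 5, 6
  4: 1, 3, 5, 6
  5: 1, 3, 4, 6
  6: 1, 2, 3, 4, 5

Step 2: Run BFS/DFS from vertex 1:
  Visited: {1, 2, 3, 4, 5, 6}
  Reached 6 of 6 vertices

Step 3: All 6 vertices reached from vertex 1, so the graph is connected.
Answer: Yes, the graph is connected.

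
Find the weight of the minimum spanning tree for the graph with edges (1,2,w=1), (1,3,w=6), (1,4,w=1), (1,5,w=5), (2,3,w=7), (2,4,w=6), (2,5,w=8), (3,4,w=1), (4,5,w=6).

Apply Kruskal's algorithm (sort edges by weight, add if no cycle):

Sorted edges by weight:
  (1,2) w=1
  (1,4) w=1
  (3,4) w=1
  (1,5) w=5
  (1,3) w=6
  (2,4) w=6
  (4,5) w=6
  (2,3) w=7
  (2,5) w=8

Add edge (1,2) w=1 -- no cycle. Running total: 1
Add edge (1,4) w=1 -- no cycle. Running total: 2
Add edge (3,4) w=1 -- no cycle. Running total: 3
Add edge (1,5) w=5 -- no cycle. Running total: 8

MST edges: (1,2,w=1), (1,4,w=1), (3,4,w=1), (1,5,w=5)
Total MST weight: 1 + 1 + 1 + 5 = 8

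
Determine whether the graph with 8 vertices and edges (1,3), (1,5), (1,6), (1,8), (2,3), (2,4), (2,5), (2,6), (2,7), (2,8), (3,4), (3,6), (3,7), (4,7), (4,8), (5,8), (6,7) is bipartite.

Step 1: Attempt 2-coloring using BFS:
  Start at vertex 1, assign color 0
  Color vertex 3 with color 1 (neighbor of 1)
  Color vertex 5 with color 1 (neighbor of 1)
  Color vertex 6 with color 1 (neighbor of 1)
  Color vertex 8 with color 1 (neighbor of 1)
  Color vertex 2 with color 0 (neighbor of 3)
  Color vertex 4 with color 0 (neighbor of 3)

Step 2: Conflict found! Vertices 3 and 6 are adjacent but have the same color.
This means the graph contains an odd cycle.

The graph is NOT bipartite.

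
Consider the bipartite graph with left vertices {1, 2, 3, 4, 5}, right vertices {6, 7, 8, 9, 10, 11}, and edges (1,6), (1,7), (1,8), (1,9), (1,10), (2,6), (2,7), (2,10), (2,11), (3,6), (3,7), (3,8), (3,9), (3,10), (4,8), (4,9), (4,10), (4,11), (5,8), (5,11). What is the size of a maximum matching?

Step 1: List the neighbors of each left vertex:
  1: 6, 7, 8, 9, 10
  2: 6, 7, 10, 11
  3: 6, 7, 8, 9, 10
  4: 8, 9, 10, 11
  5: 8, 11

Step 2: Greedily match left vertices, then look for augmenting paths:
  Match 1 -- 6
  Match 2 -- 7
  Match 3 -- 8
  Match 4 -- 9
  Match 5 -- 11
  No augmenting path remains.

Step 3: Verify this is maximum:
  Matching size 5 = min(|L|, |R|) = min(5, 6), which is an upper bound, so this matching is maximum.

Maximum matching: {(1,6), (2,7), (3,8), (4,9), (5,11)}
Size: 5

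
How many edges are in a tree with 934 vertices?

A tree on n vertices always has exactly n - 1 edges.
For n = 934: edges = 934 - 1 = 933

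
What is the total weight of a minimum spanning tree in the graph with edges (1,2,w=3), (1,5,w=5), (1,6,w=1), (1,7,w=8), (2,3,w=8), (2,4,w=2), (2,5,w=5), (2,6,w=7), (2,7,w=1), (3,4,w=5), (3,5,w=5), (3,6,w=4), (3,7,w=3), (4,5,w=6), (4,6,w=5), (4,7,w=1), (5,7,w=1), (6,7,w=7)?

Apply Kruskal's algorithm (sort edges by weight, add if no cycle):

Sorted edges by weight:
  (1,6) w=1
  (2,7) w=1
  (4,7) w=1
  (5,7) w=1
  (2,4) w=2
  (1,2) w=3
  (3,7) w=3
  (3,6) w=4
  (1,5) w=5
  (2,5) w=5
  (3,4) w=5
  (3,5) w=5
  (4,6) w=5
  (4,5) w=6
  (2,6) w=7
  (6,7) w=7
  (1,7) w=8
  (2,3) w=8

Add edge (1,6) w=1 -- no cycle. Running total: 1
Add edge (2,7) w=1 -- no cycle. Running total: 2
Add edge (4,7) w=1 -- no cycle. Running total: 3
Add edge (5,7) w=1 -- no cycle. Running total: 4
Skip edge (2,4) w=2 -- would create cycle
Add edge (1,2) w=3 -- no cycle. Running total: 7
Add edge (3,7) w=3 -- no cycle. Running total: 10

MST edges: (1,6,w=1), (2,7,w=1), (4,7,w=1), (5,7,w=1), (1,2,w=3), (3,7,w=3)
Total MST weight: 1 + 1 + 1 + 1 + 3 + 3 = 10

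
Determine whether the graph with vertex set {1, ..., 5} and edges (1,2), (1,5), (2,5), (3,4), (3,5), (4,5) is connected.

Step 1: Build adjacency list from edges:
  1: 2, 5
  2: 1, 5
  3: 4, 5
  4: 3, 5
  5: 1, 2, 3, 4

Step 2: Run BFS/DFS from vertex 1:
  Visited: {1, 2, 5, 3, 4}
  Reached 5 of 5 vertices

Step 3: All 5 vertices reached from vertex 1, so the graph is connected.
Answer: Yes, the graph is connected.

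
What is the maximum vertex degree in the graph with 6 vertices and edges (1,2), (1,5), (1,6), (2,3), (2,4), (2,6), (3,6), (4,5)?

Step 1: Count edges incident to each vertex:
  deg(1) = 3 (neighbors: 2, 5, 6)
  deg(2) = 4 (neighbors: 1, 3, 4, 6)
  deg(3) = 2 (neighbors: 2, 6)
  deg(4) = 2 (neighbors: 2, 5)
  deg(5) = 2 (neighbors: 1, 4)
  deg(6) = 3 (neighbors: 1, 2, 3)

Step 2: Find maximum:
  max(3, 4, 2, 2, 2, 3) = 4 (vertex 2)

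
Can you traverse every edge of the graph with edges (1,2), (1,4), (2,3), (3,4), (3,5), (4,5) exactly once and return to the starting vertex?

Step 1: Find the degree of each vertex:
  deg(1) = 2
  deg(2) = 2
  deg(3) = 3
  deg(4) = 3
  deg(5) = 2

Step 2: Count vertices with odd degree:
  Odd-degree vertices: 3, 4 (2 total)

Step 3: Apply Euler's theorem:
  - Eulerian circuit exists iff graph is connected and all vertices have even degree
  - Eulerian path exists iff graph is connected and has 0 or 2 odd-degree vertices

Graph is connected with exactly 2 odd-degree vertices (3, 4).
Eulerian path exists (starting and ending at the odd-degree vertices), but no Eulerian circuit.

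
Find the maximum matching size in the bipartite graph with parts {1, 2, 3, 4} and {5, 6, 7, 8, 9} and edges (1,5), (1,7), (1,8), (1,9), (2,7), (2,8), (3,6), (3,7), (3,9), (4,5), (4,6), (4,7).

Step 1: List the neighbors of each left vertex:
  1: 5, 7, 8, 9
  2: 7, 8
  3: 6, 7, 9
  4: 5, 6, 7

Step 2: Greedily match left vertices, then look for augmenting paths:
  Match 1 -- 8
  Match 2 -- 7
  Match 3 -- 6
  Match 4 -- 5
  No augmenting path remains.

Step 3: Verify this is maximum:
  Matching size 4 = min(|L|, |R|) = min(4, 5), which is an upper bound, so this matching is maximum.

Maximum matching: {(1,8), (2,7), (3,6), (4,5)}
Size: 4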